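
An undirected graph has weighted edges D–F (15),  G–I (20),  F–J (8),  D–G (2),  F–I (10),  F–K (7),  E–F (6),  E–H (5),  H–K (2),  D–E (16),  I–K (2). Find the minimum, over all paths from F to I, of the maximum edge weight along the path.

6

A few of the F→I routes:
F→I: max(10) = 10
F→E→H→K→I: max(6, 5, 2, 2) = 6
F→K→I: max(7, 2) = 7
Smallest bottleneck: 6.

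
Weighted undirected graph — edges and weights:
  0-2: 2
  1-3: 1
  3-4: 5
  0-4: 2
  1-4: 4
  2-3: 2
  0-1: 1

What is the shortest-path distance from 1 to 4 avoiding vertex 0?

Routes from 1 to 4 avoiding 0:
1 -> 3 -> 4: 1 + 5 = 6
1 -> 4: 4
Best route has total 4.

4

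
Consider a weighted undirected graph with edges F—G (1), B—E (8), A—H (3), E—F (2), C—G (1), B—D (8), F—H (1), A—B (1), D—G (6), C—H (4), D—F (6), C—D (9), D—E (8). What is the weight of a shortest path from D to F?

A few of the D→F routes:
D-E-F: 8 + 2 = 10
D-C-G-F: 9 + 1 + 1 = 11
D-F: 6
D-G-F: 6 + 1 = 7
Best route has total 6.

6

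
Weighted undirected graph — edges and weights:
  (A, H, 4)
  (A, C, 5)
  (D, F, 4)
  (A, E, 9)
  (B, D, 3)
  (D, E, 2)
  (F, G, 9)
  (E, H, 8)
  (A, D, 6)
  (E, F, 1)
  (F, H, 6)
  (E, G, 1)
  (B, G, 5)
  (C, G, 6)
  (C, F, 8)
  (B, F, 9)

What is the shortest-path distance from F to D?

Checking several routes:
F -> D: 4
F -> G -> E -> D: 9 + 1 + 2 = 12
F -> E -> G -> B -> D: 1 + 1 + 5 + 3 = 10
F -> E -> D: 1 + 2 = 3
Shortest: 3.

3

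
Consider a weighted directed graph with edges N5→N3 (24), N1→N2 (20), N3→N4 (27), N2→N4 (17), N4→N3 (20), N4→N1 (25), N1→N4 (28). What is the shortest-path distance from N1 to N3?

48

Paths from N1 to N3:
N1 -> N2 -> N4 -> N3: 20 + 17 + 20 = 57
N1 -> N4 -> N3: 28 + 20 = 48
Best route has total 48.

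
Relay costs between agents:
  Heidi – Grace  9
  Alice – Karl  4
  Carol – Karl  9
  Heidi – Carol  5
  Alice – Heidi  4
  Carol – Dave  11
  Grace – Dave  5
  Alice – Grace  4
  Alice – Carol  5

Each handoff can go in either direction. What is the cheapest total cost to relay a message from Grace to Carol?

9

Comparing a few candidate routes:
Grace-Dave-Carol: 5 + 11 = 16
Grace-Alice-Karl-Carol: 4 + 4 + 9 = 17
Grace-Alice-Heidi-Carol: 4 + 4 + 5 = 13
Grace-Heidi-Carol: 9 + 5 = 14
Grace-Alice-Carol: 4 + 5 = 9
Shortest: 9.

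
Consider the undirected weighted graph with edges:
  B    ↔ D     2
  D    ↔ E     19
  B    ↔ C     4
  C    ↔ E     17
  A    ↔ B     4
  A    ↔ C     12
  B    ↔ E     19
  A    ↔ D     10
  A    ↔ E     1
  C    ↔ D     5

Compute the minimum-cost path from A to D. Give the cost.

6

Comparing a few candidate routes:
A→B→C→D: 4 + 4 + 5 = 13
A→C→D: 12 + 5 = 17
A→D: 10
A→B→D: 4 + 2 = 6
The minimum is 6.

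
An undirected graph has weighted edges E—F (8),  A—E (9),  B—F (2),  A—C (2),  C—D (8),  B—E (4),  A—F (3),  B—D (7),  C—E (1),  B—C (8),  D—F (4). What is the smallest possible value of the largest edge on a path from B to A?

Some routes from B to A:
B -> D -> F -> A: max(7, 4, 3) = 7
B -> E -> C -> A: max(4, 1, 2) = 4
B -> F -> D -> C -> A: max(2, 4, 8, 2) = 8
B -> F -> A: max(2, 3) = 3
The minimum achievable maximum is 3.

3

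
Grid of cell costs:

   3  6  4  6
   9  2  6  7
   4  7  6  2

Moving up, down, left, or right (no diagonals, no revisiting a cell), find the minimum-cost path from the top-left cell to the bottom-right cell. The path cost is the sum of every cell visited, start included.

Take (0,0) -> (0,1) -> (1,1) -> (1,2) -> (2,2) -> (2,3) for a total of 3 + 6 + 2 + 6 + 6 + 2 = 25.

25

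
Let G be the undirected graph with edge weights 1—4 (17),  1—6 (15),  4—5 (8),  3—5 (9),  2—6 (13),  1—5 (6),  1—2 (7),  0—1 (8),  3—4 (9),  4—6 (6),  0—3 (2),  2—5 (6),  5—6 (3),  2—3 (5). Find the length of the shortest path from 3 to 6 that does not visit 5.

Some routes from 3 to 6 avoiding 5:
3→2→6: 5 + 13 = 18
3→0→1→6: 2 + 8 + 15 = 25
3→4→6: 9 + 6 = 15
Shortest: 15.

15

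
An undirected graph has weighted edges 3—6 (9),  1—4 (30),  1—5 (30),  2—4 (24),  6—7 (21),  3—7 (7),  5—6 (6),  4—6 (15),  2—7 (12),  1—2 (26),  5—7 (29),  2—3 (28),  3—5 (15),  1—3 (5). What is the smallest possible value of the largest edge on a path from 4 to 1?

15

Checking several routes:
4 -> 6 -> 5 -> 3 -> 1: max(15, 6, 15, 5) = 15
4 -> 2 -> 7 -> 6 -> 3 -> 1: max(24, 12, 21, 9, 5) = 24
4 -> 6 -> 7 -> 3 -> 1: max(15, 21, 7, 5) = 21
4 -> 6 -> 3 -> 1: max(15, 9, 5) = 15
Best route has worst link 15.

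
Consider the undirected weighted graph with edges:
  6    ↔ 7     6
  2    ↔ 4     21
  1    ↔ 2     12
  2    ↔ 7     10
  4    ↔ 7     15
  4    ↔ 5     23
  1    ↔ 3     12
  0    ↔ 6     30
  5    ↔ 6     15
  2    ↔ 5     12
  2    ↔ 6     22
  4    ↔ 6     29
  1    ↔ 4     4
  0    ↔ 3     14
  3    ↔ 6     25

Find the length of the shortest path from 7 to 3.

A few of the 7→3 routes:
7→6→3: 6 + 25 = 31
7→4→1→3: 15 + 4 + 12 = 31
7→2→1→3: 10 + 12 + 12 = 34
7→2→4→1→3: 10 + 21 + 4 + 12 = 47
Best route has total 31.

31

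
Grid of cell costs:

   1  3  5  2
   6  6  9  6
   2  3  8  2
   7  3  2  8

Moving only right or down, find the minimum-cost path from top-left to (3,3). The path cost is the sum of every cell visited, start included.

25

Path r0c0 → r1c0 → r2c0 → r2c1 → r3c1 → r3c2 → r3c3: 1 + 6 + 2 + 3 + 3 + 2 + 8 = 25.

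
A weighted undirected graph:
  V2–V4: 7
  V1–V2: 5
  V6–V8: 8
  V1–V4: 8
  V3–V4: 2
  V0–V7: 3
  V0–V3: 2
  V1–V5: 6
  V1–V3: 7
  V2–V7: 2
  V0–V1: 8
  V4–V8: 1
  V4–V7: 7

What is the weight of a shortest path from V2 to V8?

8

Checking several routes:
V2 -> V7 -> V0 -> V3 -> V4 -> V8: 2 + 3 + 2 + 2 + 1 = 10
V2 -> V1 -> V4 -> V8: 5 + 8 + 1 = 14
V2 -> V7 -> V4 -> V8: 2 + 7 + 1 = 10
V2 -> V1 -> V3 -> V4 -> V8: 5 + 7 + 2 + 1 = 15
V2 -> V4 -> V8: 7 + 1 = 8
V2 -> V1 -> V0 -> V3 -> V4 -> V8: 5 + 8 + 2 + 2 + 1 = 18
Shortest: 8.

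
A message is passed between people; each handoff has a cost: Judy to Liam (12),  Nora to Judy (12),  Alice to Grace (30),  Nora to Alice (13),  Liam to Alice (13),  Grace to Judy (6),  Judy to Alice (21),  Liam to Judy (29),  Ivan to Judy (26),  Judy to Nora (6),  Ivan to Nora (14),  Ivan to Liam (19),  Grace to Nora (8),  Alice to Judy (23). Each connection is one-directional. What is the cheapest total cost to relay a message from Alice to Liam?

Routes from Alice to Liam:
Alice-Grace-Judy-Liam: 30 + 6 + 12 = 48
Alice-Judy-Liam: 23 + 12 = 35
Alice-Grace-Nora-Judy-Liam: 30 + 8 + 12 + 12 = 62
The minimum is 35.

35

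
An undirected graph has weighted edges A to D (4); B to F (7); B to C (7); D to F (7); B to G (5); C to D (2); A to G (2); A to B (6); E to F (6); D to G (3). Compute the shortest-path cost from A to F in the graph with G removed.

Routes from A to F avoiding G:
A→D→F: 4 + 7 = 11
A→B→C→D→F: 6 + 7 + 2 + 7 = 22
A→D→C→B→F: 4 + 2 + 7 + 7 = 20
A→B→F: 6 + 7 = 13
Best route has total 11.

11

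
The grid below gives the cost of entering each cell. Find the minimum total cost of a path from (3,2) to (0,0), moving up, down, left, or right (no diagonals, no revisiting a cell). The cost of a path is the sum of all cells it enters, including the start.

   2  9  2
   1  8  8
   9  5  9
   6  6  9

One optimal route is (3,2) (3,1) (2,1) (1,1) (1,0) (0,0).
Its cost is 9 + 6 + 5 + 8 + 1 + 2 = 31.

31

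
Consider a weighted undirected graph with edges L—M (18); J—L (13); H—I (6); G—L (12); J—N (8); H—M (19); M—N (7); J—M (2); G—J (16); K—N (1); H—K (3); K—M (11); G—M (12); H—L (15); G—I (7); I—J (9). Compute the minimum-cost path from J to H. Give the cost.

12

Checking several routes:
J - M - G - I - H: 2 + 12 + 7 + 6 = 27
J - N - K - H: 8 + 1 + 3 = 12
J - M - H: 2 + 19 = 21
J - M - N - K - H: 2 + 7 + 1 + 3 = 13
J - M - K - H: 2 + 11 + 3 = 16
J - I - H: 9 + 6 = 15
Best route has total 12.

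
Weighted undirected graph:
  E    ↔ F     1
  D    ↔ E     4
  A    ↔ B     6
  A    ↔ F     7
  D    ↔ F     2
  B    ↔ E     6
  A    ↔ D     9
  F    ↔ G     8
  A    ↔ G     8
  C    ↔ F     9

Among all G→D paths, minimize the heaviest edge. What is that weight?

8

Comparing a few candidate routes:
G → A → B → E → F → D: max(8, 6, 6, 1, 2) = 8
G → A → B → E → D: max(8, 6, 6, 4) = 8
G → A → F → D: max(8, 7, 2) = 8
G → F → A → B → E → D: max(8, 7, 6, 6, 4) = 8
G → A → F → E → D: max(8, 7, 1, 4) = 8
G → F → E → D: max(8, 1, 4) = 8
The minimum achievable maximum is 8.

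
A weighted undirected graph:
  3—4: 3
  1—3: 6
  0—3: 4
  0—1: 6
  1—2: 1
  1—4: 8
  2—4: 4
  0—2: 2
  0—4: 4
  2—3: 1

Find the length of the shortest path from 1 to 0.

3

Comparing a few candidate routes:
1-2-4-0: 1 + 4 + 4 = 9
1-2-3-0: 1 + 1 + 4 = 6
1-3-2-0: 6 + 1 + 2 = 9
1-2-0: 1 + 2 = 3
1-0: 6
The minimum is 3.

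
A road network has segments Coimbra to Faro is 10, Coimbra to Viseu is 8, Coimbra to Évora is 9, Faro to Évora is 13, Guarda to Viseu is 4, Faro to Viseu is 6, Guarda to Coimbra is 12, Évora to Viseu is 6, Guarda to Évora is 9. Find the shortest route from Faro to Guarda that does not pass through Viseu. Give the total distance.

22

Candidate routes:
Faro-Évora-Coimbra-Guarda: 13 + 9 + 12 = 34
Faro-Coimbra-Évora-Guarda: 10 + 9 + 9 = 28
Faro-Évora-Guarda: 13 + 9 = 22
Faro-Coimbra-Guarda: 10 + 12 = 22
Best route has total 22.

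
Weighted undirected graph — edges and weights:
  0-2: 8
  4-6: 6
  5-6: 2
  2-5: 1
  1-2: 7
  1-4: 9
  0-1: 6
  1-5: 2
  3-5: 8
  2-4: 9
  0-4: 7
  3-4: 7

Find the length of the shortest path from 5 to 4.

8

Some routes from 5 to 4:
5-3-4: 8 + 7 = 15
5-1-0-4: 2 + 6 + 7 = 15
5-6-4: 2 + 6 = 8
5-2-4: 1 + 9 = 10
5-1-4: 2 + 9 = 11
Best route has total 8.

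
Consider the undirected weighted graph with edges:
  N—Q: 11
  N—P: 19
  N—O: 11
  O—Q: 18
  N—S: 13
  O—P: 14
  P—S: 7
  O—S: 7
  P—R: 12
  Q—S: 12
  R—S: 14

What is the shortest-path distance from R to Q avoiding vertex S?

42

Routes from R to Q avoiding S:
R-P-O-Q: 12 + 14 + 18 = 44
R-P-N-Q: 12 + 19 + 11 = 42
R-P-N-O-Q: 12 + 19 + 11 + 18 = 60
R-P-O-N-Q: 12 + 14 + 11 + 11 = 48
Shortest: 42.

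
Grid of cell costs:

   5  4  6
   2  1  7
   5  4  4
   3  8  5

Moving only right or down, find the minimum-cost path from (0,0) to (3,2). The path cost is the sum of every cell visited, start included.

Best path: (0,0)→(1,0)→(1,1)→(2,1)→(2,2)→(3,2)
Cost: 5 + 2 + 1 + 4 + 4 + 5 = 21
For comparison, the top-then-right route costs 31.

21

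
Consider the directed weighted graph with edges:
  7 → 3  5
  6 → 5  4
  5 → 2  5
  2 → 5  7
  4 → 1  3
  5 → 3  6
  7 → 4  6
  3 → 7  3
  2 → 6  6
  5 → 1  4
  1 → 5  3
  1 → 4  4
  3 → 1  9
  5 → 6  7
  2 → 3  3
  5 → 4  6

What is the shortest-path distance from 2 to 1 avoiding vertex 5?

12

Candidate routes:
2 - 3 - 7 - 4 - 1: 3 + 3 + 6 + 3 = 15
2 - 3 - 1: 3 + 9 = 12
Shortest: 12.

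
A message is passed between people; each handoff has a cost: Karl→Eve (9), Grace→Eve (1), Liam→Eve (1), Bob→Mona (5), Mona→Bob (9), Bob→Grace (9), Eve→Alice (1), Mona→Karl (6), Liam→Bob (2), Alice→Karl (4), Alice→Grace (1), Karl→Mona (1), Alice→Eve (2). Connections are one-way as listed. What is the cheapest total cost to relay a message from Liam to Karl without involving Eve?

13

Routes from Liam to Karl avoiding Eve:
Liam-Bob-Mona-Karl: 2 + 5 + 6 = 13
Best route has total 13.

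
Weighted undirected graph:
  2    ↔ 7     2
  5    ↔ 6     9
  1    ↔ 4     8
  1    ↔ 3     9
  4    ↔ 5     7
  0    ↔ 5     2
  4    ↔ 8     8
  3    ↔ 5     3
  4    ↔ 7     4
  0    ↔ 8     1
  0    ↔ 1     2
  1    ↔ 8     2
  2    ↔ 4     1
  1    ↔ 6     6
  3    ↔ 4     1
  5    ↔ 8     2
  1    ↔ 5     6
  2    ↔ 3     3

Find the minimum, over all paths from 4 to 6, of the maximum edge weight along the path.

6

A few of the 4→6 routes:
4 → 3 → 5 → 8 → 1 → 6: max(1, 3, 2, 2, 6) = 6
4 → 3 → 5 → 1 → 6: max(1, 3, 6, 6) = 6
4 → 3 → 5 → 0 → 8 → 1 → 6: max(1, 3, 2, 1, 2, 6) = 6
4 → 3 → 5 → 0 → 1 → 6: max(1, 3, 2, 2, 6) = 6
4 → 3 → 5 → 8 → 0 → 1 → 6: max(1, 3, 2, 1, 2, 6) = 6
4 → 2 → 3 → 5 → 0 → 1 → 6: max(1, 3, 3, 2, 2, 6) = 6
The minimum achievable maximum is 6.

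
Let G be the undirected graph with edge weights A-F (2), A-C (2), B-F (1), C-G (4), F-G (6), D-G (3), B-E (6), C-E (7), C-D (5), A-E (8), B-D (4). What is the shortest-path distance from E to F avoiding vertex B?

Checking several routes:
E→A→F: 8 + 2 = 10
E→C→G→F: 7 + 4 + 6 = 17
E→C→A→F: 7 + 2 + 2 = 11
Best route has total 10.

10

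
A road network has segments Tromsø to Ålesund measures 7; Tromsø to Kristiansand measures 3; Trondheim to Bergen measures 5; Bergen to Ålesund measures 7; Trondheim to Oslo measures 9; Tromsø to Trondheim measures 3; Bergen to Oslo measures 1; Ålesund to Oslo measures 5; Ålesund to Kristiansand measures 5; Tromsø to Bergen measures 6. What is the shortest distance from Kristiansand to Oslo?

Comparing a few candidate routes:
Kristiansand -> Ålesund -> Oslo: 5 + 5 = 10
Kristiansand -> Tromsø -> Trondheim -> Bergen -> Oslo: 3 + 3 + 5 + 1 = 12
Kristiansand -> Tromsø -> Bergen -> Oslo: 3 + 6 + 1 = 10
Best route has total 10.

10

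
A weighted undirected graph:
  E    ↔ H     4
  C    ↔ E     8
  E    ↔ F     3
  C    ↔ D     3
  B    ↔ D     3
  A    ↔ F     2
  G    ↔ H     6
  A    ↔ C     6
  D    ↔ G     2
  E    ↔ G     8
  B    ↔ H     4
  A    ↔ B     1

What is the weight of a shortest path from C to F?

Some routes from C to F:
C -> D -> B -> A -> F: 3 + 3 + 1 + 2 = 9
C -> A -> F: 6 + 2 = 8
C -> D -> G -> E -> F: 3 + 2 + 8 + 3 = 16
C -> E -> F: 8 + 3 = 11
C -> D -> B -> H -> E -> F: 3 + 3 + 4 + 4 + 3 = 17
Shortest: 8.

8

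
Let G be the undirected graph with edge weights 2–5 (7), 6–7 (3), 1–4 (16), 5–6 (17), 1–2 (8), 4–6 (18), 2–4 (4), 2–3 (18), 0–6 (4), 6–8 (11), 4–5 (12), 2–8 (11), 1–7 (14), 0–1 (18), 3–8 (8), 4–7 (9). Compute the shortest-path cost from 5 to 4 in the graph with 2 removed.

Candidate routes:
5→6→7→4: 17 + 3 + 9 = 29
5→6→7→1→4: 17 + 3 + 14 + 16 = 50
5→6→4: 17 + 18 = 35
5→6→0→1→7→4: 17 + 4 + 18 + 14 + 9 = 62
5→6→0→1→4: 17 + 4 + 18 + 16 = 55
5→4: 12
Shortest: 12.

12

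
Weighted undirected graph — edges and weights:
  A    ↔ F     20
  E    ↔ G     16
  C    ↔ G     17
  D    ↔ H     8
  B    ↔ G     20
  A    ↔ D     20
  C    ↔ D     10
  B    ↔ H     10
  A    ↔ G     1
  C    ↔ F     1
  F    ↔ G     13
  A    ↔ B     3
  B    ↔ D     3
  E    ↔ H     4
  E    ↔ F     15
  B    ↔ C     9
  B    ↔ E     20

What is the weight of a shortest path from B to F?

A few of the B→F routes:
B - A - G - F: 3 + 1 + 13 = 17
B - D - C - F: 3 + 10 + 1 = 14
B - C - F: 9 + 1 = 10
B - A - G - C - F: 3 + 1 + 17 + 1 = 22
The minimum is 10.

10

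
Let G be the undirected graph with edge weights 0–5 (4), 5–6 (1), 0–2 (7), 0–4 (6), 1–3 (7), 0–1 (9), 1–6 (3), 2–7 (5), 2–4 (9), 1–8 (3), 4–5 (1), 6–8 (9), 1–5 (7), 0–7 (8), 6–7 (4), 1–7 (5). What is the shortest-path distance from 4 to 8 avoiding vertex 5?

A few of the 4→8 routes:
4→2→7→1→8: 9 + 5 + 5 + 3 = 22
4→0→1→8: 6 + 9 + 3 = 18
4→2→7→6→1→8: 9 + 5 + 4 + 3 + 3 = 24
4→0→7→1→8: 6 + 8 + 5 + 3 = 22
The minimum is 18.

18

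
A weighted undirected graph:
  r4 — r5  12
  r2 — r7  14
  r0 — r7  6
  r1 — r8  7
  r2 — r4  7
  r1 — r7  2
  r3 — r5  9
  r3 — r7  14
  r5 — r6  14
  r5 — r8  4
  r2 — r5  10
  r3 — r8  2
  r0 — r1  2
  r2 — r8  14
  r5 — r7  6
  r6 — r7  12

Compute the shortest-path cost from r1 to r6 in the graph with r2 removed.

Some routes from r1 to r6 avoiding r2:
r1 -> r7 -> r6: 2 + 12 = 14
r1 -> r8 -> r5 -> r6: 7 + 4 + 14 = 25
r1 -> r0 -> r7 -> r6: 2 + 6 + 12 = 20
r1 -> r7 -> r5 -> r6: 2 + 6 + 14 = 22
Shortest: 14.

14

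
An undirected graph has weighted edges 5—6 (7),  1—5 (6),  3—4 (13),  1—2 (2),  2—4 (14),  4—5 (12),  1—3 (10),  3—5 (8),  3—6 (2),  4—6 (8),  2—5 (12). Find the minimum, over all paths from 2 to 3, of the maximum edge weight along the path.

7

Comparing a few candidate routes:
2-5-6-3: max(12, 7, 2) = 12
2-5-3: max(12, 8) = 12
2-1-5-3: max(2, 6, 8) = 8
2-1-3: max(2, 10) = 10
2-1-5-4-6-3: max(2, 6, 12, 8, 2) = 12
2-1-5-6-3: max(2, 6, 7, 2) = 7
Smallest bottleneck: 7.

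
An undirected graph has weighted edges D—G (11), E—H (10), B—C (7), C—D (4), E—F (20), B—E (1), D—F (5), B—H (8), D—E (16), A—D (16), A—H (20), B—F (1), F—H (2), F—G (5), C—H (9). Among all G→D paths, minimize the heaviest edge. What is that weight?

5

Some routes from G to D:
G→F→B→H→C→D: max(5, 1, 8, 9, 4) = 9
G→F→B→C→D: max(5, 1, 7, 4) = 7
G→F→H→B→C→D: max(5, 2, 8, 7, 4) = 8
G→F→B→E→H→C→D: max(5, 1, 1, 10, 9, 4) = 10
G→F→H→C→D: max(5, 2, 9, 4) = 9
G→F→D: max(5, 5) = 5
Best route has worst link 5.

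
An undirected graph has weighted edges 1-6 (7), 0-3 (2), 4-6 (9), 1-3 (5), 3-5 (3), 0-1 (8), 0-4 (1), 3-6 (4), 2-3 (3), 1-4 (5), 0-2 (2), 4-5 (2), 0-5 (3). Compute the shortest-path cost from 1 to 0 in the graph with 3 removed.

Routes from 1 to 0 avoiding 3:
1-4-5-0: 5 + 2 + 3 = 10
1-4-0: 5 + 1 = 6
1-6-4-0: 7 + 9 + 1 = 17
1-0: 8
1-6-4-5-0: 7 + 9 + 2 + 3 = 21
Shortest: 6.

6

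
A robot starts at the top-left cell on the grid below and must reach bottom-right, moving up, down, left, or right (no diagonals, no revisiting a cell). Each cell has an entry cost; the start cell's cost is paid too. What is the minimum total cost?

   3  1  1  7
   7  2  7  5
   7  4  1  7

18

Cheapest: (0,0) -> (0,1) -> (1,1) -> (2,1) -> (2,2) -> (2,3)
  3 + 1 + 2 + 4 + 1 + 7 = 18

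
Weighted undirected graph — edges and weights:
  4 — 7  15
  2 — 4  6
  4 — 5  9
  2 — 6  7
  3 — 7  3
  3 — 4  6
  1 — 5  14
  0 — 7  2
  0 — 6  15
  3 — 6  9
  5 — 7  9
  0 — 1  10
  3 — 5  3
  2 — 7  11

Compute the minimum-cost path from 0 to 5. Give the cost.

8

Checking several routes:
0-7-3-4-5: 2 + 3 + 6 + 9 = 20
0-7-3-5: 2 + 3 + 3 = 8
0-7-5: 2 + 9 = 11
Best route has total 8.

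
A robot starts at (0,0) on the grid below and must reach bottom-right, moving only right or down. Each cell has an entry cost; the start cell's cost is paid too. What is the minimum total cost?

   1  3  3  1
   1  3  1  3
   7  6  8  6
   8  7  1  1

One optimal route is r0c0 -> r1c0 -> r1c1 -> r1c2 -> r1c3 -> r2c3 -> r3c3.
Its cost is 1 + 1 + 3 + 1 + 3 + 6 + 1 = 16.
(Top row then right column would cost 18.)

16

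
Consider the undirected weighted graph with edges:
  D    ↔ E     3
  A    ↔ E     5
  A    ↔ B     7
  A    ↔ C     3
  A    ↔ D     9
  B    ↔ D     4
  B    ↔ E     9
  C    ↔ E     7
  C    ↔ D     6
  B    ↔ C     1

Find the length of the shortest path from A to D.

Comparing a few candidate routes:
A - C - B - D: 3 + 1 + 4 = 8
A - E - D: 5 + 3 = 8
A - C - D: 3 + 6 = 9
A - D: 9
Shortest: 8.

8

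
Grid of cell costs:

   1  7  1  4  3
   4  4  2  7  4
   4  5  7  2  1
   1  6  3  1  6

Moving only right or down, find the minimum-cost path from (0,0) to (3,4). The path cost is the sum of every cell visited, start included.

Path [0,0] [1,0] [2,0] [3,0] [3,1] [3,2] [3,3] [3,4]: 1 + 4 + 4 + 1 + 6 + 3 + 1 + 6 = 26.
For comparison, the top-then-right route costs 27.

26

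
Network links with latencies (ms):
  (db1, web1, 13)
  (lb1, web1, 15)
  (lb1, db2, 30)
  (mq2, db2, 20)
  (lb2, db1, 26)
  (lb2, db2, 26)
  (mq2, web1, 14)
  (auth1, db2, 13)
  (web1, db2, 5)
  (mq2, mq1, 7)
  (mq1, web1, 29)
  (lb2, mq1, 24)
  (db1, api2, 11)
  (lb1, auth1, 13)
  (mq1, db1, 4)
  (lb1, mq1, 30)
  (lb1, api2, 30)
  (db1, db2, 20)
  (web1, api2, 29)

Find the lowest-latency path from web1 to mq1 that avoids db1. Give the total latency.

21

Comparing a few candidate routes:
web1 -> mq1: 29
web1 -> db2 -> mq2 -> mq1: 5 + 20 + 7 = 32
web1 -> mq2 -> mq1: 14 + 7 = 21
web1 -> lb1 -> mq1: 15 + 30 = 45
Shortest: 21 ms.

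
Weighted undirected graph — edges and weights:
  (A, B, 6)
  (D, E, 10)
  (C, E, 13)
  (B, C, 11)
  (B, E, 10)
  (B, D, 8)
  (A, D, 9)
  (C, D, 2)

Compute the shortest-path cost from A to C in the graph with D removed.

Candidate routes:
A - B - E - C: 6 + 10 + 13 = 29
A - B - C: 6 + 11 = 17
The minimum is 17.

17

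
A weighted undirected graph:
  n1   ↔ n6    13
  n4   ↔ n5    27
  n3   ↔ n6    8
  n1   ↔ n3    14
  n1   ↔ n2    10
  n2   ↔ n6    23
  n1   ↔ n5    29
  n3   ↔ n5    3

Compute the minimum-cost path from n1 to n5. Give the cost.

Paths from n1 to n5:
n1-n2-n6-n3-n5: 10 + 23 + 8 + 3 = 44
n1-n6-n3-n5: 13 + 8 + 3 = 24
n1-n3-n5: 14 + 3 = 17
n1-n5: 29
Shortest: 17.

17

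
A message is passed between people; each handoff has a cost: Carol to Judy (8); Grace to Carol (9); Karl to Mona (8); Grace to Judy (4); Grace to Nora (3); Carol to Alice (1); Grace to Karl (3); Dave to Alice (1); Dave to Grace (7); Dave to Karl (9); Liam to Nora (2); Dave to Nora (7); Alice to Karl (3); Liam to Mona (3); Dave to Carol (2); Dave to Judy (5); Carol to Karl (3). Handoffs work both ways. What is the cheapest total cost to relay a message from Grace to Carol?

Comparing a few candidate routes:
Grace→Karl→Carol: 3 + 3 = 6
Grace→Karl→Alice→Carol: 3 + 3 + 1 = 7
Grace→Dave→Alice→Carol: 7 + 1 + 1 = 9
Grace→Dave→Carol: 7 + 2 = 9
Grace→Karl→Alice→Dave→Carol: 3 + 3 + 1 + 2 = 9
Grace→Carol: 9
Shortest: 6.

6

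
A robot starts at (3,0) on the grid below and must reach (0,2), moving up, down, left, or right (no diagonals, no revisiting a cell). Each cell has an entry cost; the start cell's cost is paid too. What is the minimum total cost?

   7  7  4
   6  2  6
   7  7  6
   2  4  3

Best path: [3,0] -> [3,1] -> [2,1] -> [1,1] -> [1,2] -> [0,2]
Cost: 2 + 4 + 7 + 2 + 6 + 4 = 25

25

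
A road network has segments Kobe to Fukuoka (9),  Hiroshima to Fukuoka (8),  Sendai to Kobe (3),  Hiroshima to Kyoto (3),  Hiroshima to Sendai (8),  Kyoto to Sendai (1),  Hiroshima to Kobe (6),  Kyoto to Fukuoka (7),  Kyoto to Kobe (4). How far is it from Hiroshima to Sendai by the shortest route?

4

Some routes from Hiroshima to Sendai:
Hiroshima → Kyoto → Sendai: 3 + 1 = 4
Hiroshima → Sendai: 8
Hiroshima → Kyoto → Kobe → Sendai: 3 + 4 + 3 = 10
Hiroshima → Kobe → Sendai: 6 + 3 = 9
Hiroshima → Kobe → Kyoto → Sendai: 6 + 4 + 1 = 11
Hiroshima → Fukuoka → Kyoto → Sendai: 8 + 7 + 1 = 16
The minimum is 4.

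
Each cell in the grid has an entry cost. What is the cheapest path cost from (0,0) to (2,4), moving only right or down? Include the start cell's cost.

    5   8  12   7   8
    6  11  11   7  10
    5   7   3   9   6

Path (0,0)→(1,0)→(2,0)→(2,1)→(2,2)→(2,3)→(2,4): 5 + 6 + 5 + 7 + 3 + 9 + 6 = 41.

41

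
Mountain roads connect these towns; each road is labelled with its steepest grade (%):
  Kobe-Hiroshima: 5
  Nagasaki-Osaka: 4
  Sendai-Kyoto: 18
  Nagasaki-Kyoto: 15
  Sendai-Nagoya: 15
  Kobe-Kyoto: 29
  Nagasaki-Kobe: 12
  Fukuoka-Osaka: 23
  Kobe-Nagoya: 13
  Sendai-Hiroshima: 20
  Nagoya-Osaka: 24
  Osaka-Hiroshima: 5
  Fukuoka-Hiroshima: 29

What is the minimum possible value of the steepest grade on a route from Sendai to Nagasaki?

Some routes from Sendai to Nagasaki:
Sendai -> Nagoya -> Kobe -> Hiroshima -> Osaka -> Nagasaki: max(15, 13, 5, 5, 4) = 15
Sendai -> Nagoya -> Kobe -> Nagasaki: max(15, 13, 12) = 15
Sendai -> Kyoto -> Nagasaki: max(18, 15) = 18
The minimum achievable maximum is 15%.

15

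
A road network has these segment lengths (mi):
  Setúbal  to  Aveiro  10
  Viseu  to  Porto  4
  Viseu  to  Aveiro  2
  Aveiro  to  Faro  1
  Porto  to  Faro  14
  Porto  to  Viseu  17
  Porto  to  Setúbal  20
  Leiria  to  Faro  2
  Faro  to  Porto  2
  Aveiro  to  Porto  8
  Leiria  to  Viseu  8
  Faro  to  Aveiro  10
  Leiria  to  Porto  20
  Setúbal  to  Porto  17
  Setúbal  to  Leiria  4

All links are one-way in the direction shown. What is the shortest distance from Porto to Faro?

14

Paths from Porto to Faro:
Porto - Setúbal - Aveiro - Faro: 20 + 10 + 1 = 31
Porto - Viseu - Aveiro - Faro: 17 + 2 + 1 = 20
Porto - Faro: 14
Porto - Setúbal - Leiria - Faro: 20 + 4 + 2 = 26
Porto - Setúbal - Leiria - Viseu - Aveiro - Faro: 20 + 4 + 8 + 2 + 1 = 35
The minimum is 14 mi.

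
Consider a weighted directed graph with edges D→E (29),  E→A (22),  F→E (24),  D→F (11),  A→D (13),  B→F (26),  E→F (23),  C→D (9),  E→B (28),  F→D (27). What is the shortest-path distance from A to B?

Routes from A to B:
A→D→F→E→B: 13 + 11 + 24 + 28 = 76
A→D→E→B: 13 + 29 + 28 = 70
Best route has total 70.

70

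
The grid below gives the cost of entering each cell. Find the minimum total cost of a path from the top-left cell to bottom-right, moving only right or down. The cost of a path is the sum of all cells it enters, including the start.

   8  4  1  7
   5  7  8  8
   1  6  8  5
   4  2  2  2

Take [0,0] [1,0] [2,0] [3,0] [3,1] [3,2] [3,3] for a total of 8 + 5 + 1 + 4 + 2 + 2 + 2 = 24.
For comparison, the top-then-right route costs 35.

24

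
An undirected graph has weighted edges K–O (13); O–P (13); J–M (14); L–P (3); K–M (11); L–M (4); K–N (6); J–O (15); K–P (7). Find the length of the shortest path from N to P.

A few of the N→P routes:
N → K → O → P: 6 + 13 + 13 = 32
N → K → P: 6 + 7 = 13
N → K → M → L → P: 6 + 11 + 4 + 3 = 24
Shortest: 13.

13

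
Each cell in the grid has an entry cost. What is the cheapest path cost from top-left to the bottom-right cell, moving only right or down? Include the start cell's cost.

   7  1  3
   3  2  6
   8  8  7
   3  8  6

29

Path (0,0)→(0,1)→(1,1)→(1,2)→(2,2)→(3,2): 7 + 1 + 2 + 6 + 7 + 6 = 29.
(Top row then right column would cost 30.)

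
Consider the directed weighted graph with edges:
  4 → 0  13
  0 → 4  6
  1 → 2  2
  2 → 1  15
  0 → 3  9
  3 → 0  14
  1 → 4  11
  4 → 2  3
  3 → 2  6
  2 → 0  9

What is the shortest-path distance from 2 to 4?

Paths from 2 to 4:
2 - 0 - 4: 9 + 6 = 15
2 - 1 - 4: 15 + 11 = 26
Best route has total 15.

15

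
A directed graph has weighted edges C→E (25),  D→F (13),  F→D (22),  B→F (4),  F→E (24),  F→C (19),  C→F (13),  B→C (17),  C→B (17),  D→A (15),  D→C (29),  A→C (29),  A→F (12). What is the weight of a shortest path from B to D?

Routes from B to D:
B - C - F - D: 17 + 13 + 22 = 52
B - F - D: 4 + 22 = 26
Shortest: 26.

26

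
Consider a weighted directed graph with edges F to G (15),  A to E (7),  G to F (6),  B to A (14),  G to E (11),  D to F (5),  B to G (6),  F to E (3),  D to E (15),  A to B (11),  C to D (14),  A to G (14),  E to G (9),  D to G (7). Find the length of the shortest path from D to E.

Paths from D to E:
D → G → E: 7 + 11 = 18
D → E: 15
D → F → G → E: 5 + 15 + 11 = 31
D → G → F → E: 7 + 6 + 3 = 16
D → F → E: 5 + 3 = 8
Shortest: 8.

8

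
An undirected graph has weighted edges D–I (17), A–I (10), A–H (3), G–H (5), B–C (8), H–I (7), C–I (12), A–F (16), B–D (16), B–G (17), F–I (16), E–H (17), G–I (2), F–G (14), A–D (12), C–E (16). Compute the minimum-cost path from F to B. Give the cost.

Some routes from F to B:
F - G - B: 14 + 17 = 31
F - G - I - C - B: 14 + 2 + 12 + 8 = 36
F - A - D - B: 16 + 12 + 16 = 44
F - I - C - B: 16 + 12 + 8 = 36
F - A - H - G - B: 16 + 3 + 5 + 17 = 41
F - I - G - B: 16 + 2 + 17 = 35
The minimum is 31.

31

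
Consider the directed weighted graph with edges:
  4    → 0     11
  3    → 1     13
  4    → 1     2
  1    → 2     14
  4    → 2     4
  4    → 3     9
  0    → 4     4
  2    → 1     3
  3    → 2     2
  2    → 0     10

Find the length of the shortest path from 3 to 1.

Candidate routes:
3 - 1: 13
3 - 2 - 0 - 4 - 1: 2 + 10 + 4 + 2 = 18
3 - 2 - 1: 2 + 3 = 5
Best route has total 5.

5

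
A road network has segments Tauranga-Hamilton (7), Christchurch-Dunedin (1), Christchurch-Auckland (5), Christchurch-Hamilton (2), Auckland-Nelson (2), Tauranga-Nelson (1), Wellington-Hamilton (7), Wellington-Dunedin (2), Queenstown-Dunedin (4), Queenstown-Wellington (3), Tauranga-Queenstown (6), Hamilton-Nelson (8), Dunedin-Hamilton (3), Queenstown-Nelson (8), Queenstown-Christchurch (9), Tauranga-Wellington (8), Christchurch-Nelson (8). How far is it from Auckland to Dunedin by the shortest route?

6

Some routes from Auckland to Dunedin:
Auckland-Nelson-Hamilton-Christchurch-Dunedin: 2 + 8 + 2 + 1 = 13
Auckland-Christchurch-Hamilton-Dunedin: 5 + 2 + 3 = 10
Auckland-Christchurch-Dunedin: 5 + 1 = 6
Auckland-Nelson-Hamilton-Dunedin: 2 + 8 + 3 = 13
Auckland-Nelson-Tauranga-Wellington-Dunedin: 2 + 1 + 8 + 2 = 13
Auckland-Nelson-Christchurch-Dunedin: 2 + 8 + 1 = 11
Shortest: 6 km.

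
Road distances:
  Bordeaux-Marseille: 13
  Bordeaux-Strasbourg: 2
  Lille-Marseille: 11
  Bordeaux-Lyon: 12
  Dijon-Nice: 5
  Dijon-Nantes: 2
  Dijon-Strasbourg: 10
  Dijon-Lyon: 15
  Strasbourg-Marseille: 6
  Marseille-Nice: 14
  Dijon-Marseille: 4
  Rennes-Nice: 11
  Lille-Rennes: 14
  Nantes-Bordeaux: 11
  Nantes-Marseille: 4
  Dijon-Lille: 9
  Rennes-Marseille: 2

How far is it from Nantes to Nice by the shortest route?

7

Some routes from Nantes to Nice:
Nantes→Dijon→Nice: 2 + 5 = 7
Nantes→Marseille→Dijon→Nice: 4 + 4 + 5 = 13
Nantes→Marseille→Rennes→Nice: 4 + 2 + 11 = 17
Best route has total 7.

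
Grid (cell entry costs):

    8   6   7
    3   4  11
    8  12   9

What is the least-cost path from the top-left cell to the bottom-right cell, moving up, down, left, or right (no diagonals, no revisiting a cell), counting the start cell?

Path r0c0→r1c0→r1c1→r1c2→r2c2: 8 + 3 + 4 + 11 + 9 = 35.

35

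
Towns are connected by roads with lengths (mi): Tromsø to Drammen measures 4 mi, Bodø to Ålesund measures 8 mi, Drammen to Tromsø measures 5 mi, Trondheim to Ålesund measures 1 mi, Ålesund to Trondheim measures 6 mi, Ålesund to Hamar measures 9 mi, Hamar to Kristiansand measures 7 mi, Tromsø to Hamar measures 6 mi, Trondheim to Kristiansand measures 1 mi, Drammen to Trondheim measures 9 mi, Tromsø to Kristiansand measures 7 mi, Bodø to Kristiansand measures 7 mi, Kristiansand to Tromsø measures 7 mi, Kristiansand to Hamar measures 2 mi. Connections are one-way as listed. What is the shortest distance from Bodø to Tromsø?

Routes from Bodø to Tromsø:
Bodø -> Kristiansand -> Tromsø: 7 + 7 = 14
Bodø -> Ålesund -> Hamar -> Kristiansand -> Tromsø: 8 + 9 + 7 + 7 = 31
Bodø -> Ålesund -> Trondheim -> Kristiansand -> Tromsø: 8 + 6 + 1 + 7 = 22
Best route has total 14 mi.

14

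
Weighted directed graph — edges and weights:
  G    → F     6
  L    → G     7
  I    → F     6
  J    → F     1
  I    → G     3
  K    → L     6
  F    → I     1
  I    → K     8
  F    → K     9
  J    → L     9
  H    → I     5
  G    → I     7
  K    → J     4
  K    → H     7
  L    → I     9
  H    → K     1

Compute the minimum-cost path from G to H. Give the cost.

Paths from G to H:
G -> F -> I -> K -> H: 6 + 1 + 8 + 7 = 22
G -> I -> F -> K -> H: 7 + 6 + 9 + 7 = 29
G -> I -> K -> H: 7 + 8 + 7 = 22
G -> F -> K -> H: 6 + 9 + 7 = 22
Best route has total 22.

22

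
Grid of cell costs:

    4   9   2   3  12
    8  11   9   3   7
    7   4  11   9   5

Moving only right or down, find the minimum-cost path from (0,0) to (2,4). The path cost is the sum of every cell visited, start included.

33

One optimal route is [0,0] [0,1] [0,2] [0,3] [1,3] [1,4] [2,4].
Its cost is 4 + 9 + 2 + 3 + 3 + 7 + 5 = 33.
For comparison, the top-then-right route costs 42.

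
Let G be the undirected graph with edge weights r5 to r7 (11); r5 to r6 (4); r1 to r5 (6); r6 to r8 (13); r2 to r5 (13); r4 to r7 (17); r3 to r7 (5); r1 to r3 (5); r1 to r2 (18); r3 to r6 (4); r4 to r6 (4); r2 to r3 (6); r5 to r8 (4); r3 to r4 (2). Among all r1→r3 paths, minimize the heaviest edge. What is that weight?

Some routes from r1 to r3:
r1 -> r5 -> r7 -> r3: max(6, 11, 5) = 11
r1 -> r3: max(5) = 5
r1 -> r5 -> r6 -> r3: max(6, 4, 4) = 6
r1 -> r5 -> r6 -> r4 -> r3: max(6, 4, 4, 2) = 6
Best route has worst link 5.

5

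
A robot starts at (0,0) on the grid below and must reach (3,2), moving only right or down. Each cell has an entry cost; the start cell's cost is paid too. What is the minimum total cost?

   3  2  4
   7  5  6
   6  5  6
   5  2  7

24

Path r0c0 r0c1 r1c1 r2c1 r3c1 r3c2: 3 + 2 + 5 + 5 + 2 + 7 = 24.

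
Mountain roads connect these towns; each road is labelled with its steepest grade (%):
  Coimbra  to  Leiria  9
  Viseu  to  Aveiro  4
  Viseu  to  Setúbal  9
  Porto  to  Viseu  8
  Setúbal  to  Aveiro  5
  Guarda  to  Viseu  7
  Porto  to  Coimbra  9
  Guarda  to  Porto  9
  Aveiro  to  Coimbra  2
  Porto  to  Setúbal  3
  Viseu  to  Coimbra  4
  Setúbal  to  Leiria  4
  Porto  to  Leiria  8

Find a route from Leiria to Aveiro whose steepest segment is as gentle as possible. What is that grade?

5

Comparing a few candidate routes:
Leiria-Porto-Viseu-Coimbra-Aveiro: max(8, 8, 4, 2) = 8
Leiria-Porto-Setúbal-Aveiro: max(8, 3, 5) = 8
Leiria-Setúbal-Porto-Viseu-Aveiro: max(4, 3, 8, 4) = 8
Leiria-Porto-Viseu-Aveiro: max(8, 8, 4) = 8
Leiria-Setúbal-Aveiro: max(4, 5) = 5
Leiria-Setúbal-Porto-Viseu-Coimbra-Aveiro: max(4, 3, 8, 4, 2) = 8
Smallest bottleneck: 5%.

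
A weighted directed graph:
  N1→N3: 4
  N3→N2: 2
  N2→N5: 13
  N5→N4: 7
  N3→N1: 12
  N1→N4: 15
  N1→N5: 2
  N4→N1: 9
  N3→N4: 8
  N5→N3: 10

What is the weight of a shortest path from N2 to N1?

Paths from N2 to N1:
N2 - N5 - N3 - N4 - N1: 13 + 10 + 8 + 9 = 40
N2 - N5 - N4 - N1: 13 + 7 + 9 = 29
N2 - N5 - N3 - N1: 13 + 10 + 12 = 35
Shortest: 29.

29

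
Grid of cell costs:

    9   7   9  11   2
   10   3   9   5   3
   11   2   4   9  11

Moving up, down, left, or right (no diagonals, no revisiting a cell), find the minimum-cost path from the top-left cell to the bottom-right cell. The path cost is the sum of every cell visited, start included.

45

Best path: (0,0) (0,1) (1,1) (2,1) (2,2) (2,3) (2,4)
Cost: 9 + 7 + 3 + 2 + 4 + 9 + 11 = 45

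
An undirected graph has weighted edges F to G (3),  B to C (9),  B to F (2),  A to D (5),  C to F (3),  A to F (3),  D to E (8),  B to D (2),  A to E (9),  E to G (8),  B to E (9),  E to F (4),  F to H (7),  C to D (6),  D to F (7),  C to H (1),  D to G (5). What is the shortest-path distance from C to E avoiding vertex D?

7

A few of the C→E routes:
C - F - G - E: 3 + 3 + 8 = 14
C - F - A - E: 3 + 3 + 9 = 15
C - F - B - E: 3 + 2 + 9 = 14
C - F - E: 3 + 4 = 7
C - H - F - E: 1 + 7 + 4 = 12
The minimum is 7.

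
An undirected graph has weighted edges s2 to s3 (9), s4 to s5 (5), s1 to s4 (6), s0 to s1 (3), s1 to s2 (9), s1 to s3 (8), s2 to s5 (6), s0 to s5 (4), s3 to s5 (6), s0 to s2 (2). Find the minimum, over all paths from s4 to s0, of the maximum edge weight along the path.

5

Checking several routes:
s4 → s5 → s2 → s0: max(5, 6, 2) = 6
s4 → s1 → s0: max(6, 3) = 6
s4 → s5 → s3 → s1 → s0: max(5, 6, 8, 3) = 8
s4 → s5 → s0: max(5, 4) = 5
s4 → s1 → s3 → s5 → s0: max(6, 8, 6, 4) = 8
s4 → s1 → s3 → s5 → s2 → s0: max(6, 8, 6, 6, 2) = 8
Best route has worst link 5.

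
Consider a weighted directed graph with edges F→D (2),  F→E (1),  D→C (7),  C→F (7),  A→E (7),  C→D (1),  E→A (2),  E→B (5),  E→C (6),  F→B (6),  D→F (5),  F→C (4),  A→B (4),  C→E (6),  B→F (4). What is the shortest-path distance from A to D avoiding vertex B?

Candidate routes:
A → E → C → F → D: 7 + 6 + 7 + 2 = 22
A → E → C → D: 7 + 6 + 1 = 14
Best route has total 14.

14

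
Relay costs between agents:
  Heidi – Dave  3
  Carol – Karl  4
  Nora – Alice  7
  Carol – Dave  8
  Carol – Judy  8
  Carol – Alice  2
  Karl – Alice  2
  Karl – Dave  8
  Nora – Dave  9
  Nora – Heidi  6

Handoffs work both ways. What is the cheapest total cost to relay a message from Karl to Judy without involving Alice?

12

Routes from Karl to Judy avoiding Alice:
Karl→Dave→Carol→Judy: 8 + 8 + 8 = 24
Karl→Carol→Judy: 4 + 8 = 12
Shortest: 12.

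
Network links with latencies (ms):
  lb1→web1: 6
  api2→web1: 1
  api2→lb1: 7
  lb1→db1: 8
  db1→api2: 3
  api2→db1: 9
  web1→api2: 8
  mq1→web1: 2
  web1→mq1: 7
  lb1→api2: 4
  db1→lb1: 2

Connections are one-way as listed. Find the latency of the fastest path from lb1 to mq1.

12

Paths from lb1 to mq1:
lb1 → web1 → mq1: 6 + 7 = 13
lb1 → api2 → web1 → mq1: 4 + 1 + 7 = 12
lb1 → db1 → api2 → web1 → mq1: 8 + 3 + 1 + 7 = 19
Best route has total 12 ms.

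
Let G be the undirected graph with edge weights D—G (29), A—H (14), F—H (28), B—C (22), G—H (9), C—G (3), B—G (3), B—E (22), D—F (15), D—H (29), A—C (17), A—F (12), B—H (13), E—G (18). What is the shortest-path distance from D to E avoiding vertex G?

Some routes from D to E avoiding G:
D - F - A - H - B - E: 15 + 12 + 14 + 13 + 22 = 76
D - H - B - E: 29 + 13 + 22 = 64
D - F - A - C - B - E: 15 + 12 + 17 + 22 + 22 = 88
D - F - H - B - E: 15 + 28 + 13 + 22 = 78
The minimum is 64.

64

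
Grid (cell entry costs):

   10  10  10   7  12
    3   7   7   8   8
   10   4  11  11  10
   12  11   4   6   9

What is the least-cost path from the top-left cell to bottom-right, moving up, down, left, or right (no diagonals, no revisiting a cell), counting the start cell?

Take r0c0 r1c0 r1c1 r2c1 r2c2 r3c2 r3c3 r3c4 for a total of 10 + 3 + 7 + 4 + 11 + 4 + 6 + 9 = 54.

54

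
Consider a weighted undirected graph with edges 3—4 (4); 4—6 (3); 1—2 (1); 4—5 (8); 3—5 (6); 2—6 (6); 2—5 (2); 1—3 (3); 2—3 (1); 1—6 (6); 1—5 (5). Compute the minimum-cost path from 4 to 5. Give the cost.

7

Some routes from 4 to 5:
4 - 3 - 2 - 5: 4 + 1 + 2 = 7
4 - 5: 8
4 - 3 - 1 - 2 - 5: 4 + 3 + 1 + 2 = 10
4 - 3 - 5: 4 + 6 = 10
The minimum is 7.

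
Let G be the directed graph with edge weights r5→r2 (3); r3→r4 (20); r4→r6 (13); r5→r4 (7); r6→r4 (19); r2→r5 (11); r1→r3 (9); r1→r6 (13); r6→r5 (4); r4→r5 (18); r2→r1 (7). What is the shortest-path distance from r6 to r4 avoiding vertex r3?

Candidate routes:
r6 -> r5 -> r4: 4 + 7 = 11
r6 -> r4: 19
Best route has total 11.

11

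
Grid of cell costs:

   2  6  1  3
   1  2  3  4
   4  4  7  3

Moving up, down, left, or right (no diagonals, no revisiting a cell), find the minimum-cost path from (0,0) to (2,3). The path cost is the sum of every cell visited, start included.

Take r0c0 r1c0 r1c1 r1c2 r1c3 r2c3 for a total of 2 + 1 + 2 + 3 + 4 + 3 = 15.

15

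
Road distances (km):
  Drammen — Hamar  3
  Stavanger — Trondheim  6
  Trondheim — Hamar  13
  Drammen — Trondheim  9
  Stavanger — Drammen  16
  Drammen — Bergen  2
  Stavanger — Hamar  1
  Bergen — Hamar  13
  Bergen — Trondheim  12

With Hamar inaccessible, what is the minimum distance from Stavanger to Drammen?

15

Candidate routes:
Stavanger→Drammen: 16
Stavanger→Trondheim→Bergen→Drammen: 6 + 12 + 2 = 20
Stavanger→Trondheim→Drammen: 6 + 9 = 15
Shortest: 15 km.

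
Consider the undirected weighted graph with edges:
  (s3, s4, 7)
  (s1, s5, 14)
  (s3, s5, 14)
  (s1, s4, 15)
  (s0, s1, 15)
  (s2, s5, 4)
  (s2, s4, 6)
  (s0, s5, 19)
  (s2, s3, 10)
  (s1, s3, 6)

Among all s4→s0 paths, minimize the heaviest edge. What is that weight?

Comparing a few candidate routes:
s4 → s2 → s5 → s1 → s0: max(6, 4, 14, 15) = 15
s4 → s3 → s1 → s0: max(7, 6, 15) = 15
s4 → s1 → s0: max(15, 15) = 15
s4 → s2 → s3 → s1 → s0: max(6, 10, 6, 15) = 15
s4 → s2 → s3 → s5 → s1 → s0: max(6, 10, 14, 14, 15) = 15
s4 → s2 → s5 → s3 → s1 → s0: max(6, 4, 14, 6, 15) = 15
Best route has worst link 15.

15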